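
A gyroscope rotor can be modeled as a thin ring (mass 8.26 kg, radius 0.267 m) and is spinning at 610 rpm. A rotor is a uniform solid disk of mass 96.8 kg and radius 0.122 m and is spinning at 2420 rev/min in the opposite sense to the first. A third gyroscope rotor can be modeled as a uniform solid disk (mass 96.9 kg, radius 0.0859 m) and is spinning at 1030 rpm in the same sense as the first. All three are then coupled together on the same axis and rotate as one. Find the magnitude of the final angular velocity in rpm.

|ω_f| ≈ 610 rpm

No external torque acts about the common axis, so total angular momentum is conserved.
Moments of inertia: I_A = (8.26)(0.267)² = 0.5888 kg·m²; I_B = ½(96.8)(0.122)² = 0.7204 kg·m²; I_C = ½(96.9)(0.0859)² = 0.3575 kg·m².
Taking A's sense as positive: L = (0.5888)(610) − (0.7204)(2420) + (0.3575)(1030) = -1016 kg·m²·rpm.
Combined I = 0.5888 + 0.7204 + 0.3575 = 1.667 kg·m².
ω_f = L / I = -1016 / 1.667 = -609.5 rpm.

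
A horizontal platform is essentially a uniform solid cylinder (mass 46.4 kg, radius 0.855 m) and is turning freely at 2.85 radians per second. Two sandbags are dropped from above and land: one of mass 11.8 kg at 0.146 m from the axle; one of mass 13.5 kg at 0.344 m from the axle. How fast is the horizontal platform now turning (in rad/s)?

The added mass arrives with no angular momentum about the axle, and any external torque about the axle is negligible, so the system's angular momentum is conserved.
I_p = ½(46.4)(0.855)² = 16.96 kg·m².
Added inertia Σmr² = (11.8)(0.146)² + (13.5)(0.344)² = 1.849 kg·m²; I_f = 16.96 + 1.849 = 18.81 kg·m².
ω_f = I_p ω_i / I_f = (16.96)(2.85) / 18.81 = 2.570 rad/s.

ω_f ≈ 2.57 rad/s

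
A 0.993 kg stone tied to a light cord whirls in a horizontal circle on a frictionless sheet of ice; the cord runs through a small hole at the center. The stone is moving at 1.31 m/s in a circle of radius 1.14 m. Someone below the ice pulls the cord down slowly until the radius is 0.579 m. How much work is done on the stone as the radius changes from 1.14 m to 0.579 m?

Central (radial) force ⇒ zero torque about the center ⇒ m v r is constant.
v₂ = v₁ r₁ / r₂ = (1.31)(1.14) / (0.579) = 2.579 m/s.
W = ΔKE = ½m(v₂² − v₁²) = 2.451 J.

W ≈ 2.45 J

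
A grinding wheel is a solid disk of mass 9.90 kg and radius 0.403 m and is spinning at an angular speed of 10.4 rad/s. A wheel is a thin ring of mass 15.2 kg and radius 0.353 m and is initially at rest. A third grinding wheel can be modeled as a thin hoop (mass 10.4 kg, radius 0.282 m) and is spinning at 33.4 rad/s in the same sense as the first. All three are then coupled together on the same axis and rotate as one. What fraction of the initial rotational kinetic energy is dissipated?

fraction ≈ 0.636

No external torque acts about the common axis, so total angular momentum is conserved.
Moments of inertia: I_A = ½(9.90)(0.403)² = 0.8039 kg·m²; I_B = (15.2)(0.353)² = 1.894 kg·m²; I_C = (10.4)(0.282)² = 0.8270 kg·m².
Taking A's sense as positive: L = (0.8039)(10.4) + (0.8270)(33.4) = 35.98 kg·m²·rad/s.
Combined I = 0.8039 + 1.894 + 0.8270 = 3.525 kg·m².
ω_f = L / I = 35.98 / 3.525 = 10.21 rad/s.
KE_i = ½ΣIω² = 504.8 J; KE_f = ½(3.525)(10.21)² = 183.7 J.
Fraction dissipated = (KE_i − KE_f)/KE_i = 0.6361.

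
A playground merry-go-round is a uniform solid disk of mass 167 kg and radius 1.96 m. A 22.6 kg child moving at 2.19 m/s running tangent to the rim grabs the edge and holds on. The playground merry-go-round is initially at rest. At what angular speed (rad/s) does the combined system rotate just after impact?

The axle reaction passes through the axle and exerts no torque about it; angular momentum about the axle is conserved through the impact.
I_p = ½(167)(1.96)² = 320.8 kg·m². Taking the sense of the child's angular momentum as positive, L_{child} = m v R = (22.6)(2.19)(1.96) = 97.01 kg·m²/s.
L_i = 0 + 97.01 = 97.01 kg·m²/s.
After sticking, I_f = I_p + m R² = 320.8 + (22.6)(1.96)² = 407.6 kg·m².
ω_f = L_i / I_f = 97.01 / 407.6 = 0.2380 rad/s.

|ω_f| ≈ 0.238 rad/s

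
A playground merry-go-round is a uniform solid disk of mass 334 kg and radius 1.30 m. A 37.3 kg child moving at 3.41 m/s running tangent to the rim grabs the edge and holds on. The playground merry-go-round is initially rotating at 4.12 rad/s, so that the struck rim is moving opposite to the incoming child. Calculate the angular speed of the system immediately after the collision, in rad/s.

|ω_f| ≈ 2.89 rad/s

The axle reaction passes through the axle and exerts no torque about it; angular momentum about the axle is conserved through the impact.
I_p = ½(334)(1.30)² = 282.2 kg·m². Taking the sense of the child's angular momentum as positive, L_{child} = m v R = (37.3)(3.41)(1.30) = 165.4 kg·m²/s.
L_i = −I_p ω_p + m v R = −(282.2)(4.12) + 165.4 = -997.4 kg·m²/s.
After sticking, I_f = I_p + m R² = 282.2 + (37.3)(1.30)² = 345.3 kg·m².
ω_f = L_i / I_f = -997.4 / 345.3 = -2.889 rad/s.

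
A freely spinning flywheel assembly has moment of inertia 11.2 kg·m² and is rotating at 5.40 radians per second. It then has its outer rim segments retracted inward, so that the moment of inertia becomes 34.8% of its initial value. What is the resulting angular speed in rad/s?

No external torque acts about the spin axis, so angular momentum is conserved.
I₂ = 0.348 × 11.2 = 3.898 kg·m².
ω₂ = I₁ω₁ / I₂ = (11.20)(5.40 rad/s) / (3.898) = 15.52 rad/s.

ω₂ ≈ 15.5 rad/s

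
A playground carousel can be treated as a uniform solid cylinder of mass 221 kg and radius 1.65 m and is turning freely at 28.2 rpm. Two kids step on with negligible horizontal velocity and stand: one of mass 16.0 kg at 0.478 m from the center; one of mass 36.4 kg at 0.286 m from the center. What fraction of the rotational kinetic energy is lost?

fraction ≈ 0.0216

No external torque acts about the center; L_before = L_after.
I_p = ½(221)(1.65)² = 300.8 kg·m².
Added inertia Σmr² = (16.0)(0.478)² + (36.4)(0.286)² = 6.633 kg·m²; I_f = 300.8 + 6.633 = 307.5 kg·m².
ω_f = I_p ω_i / I_f = (300.8)(28.2) / 307.5 = 27.59 rpm.
KE_i = ½(300.8)(2.953 rad/s)² = 1312 J; KE_f = ½(307.5)(2.889)² = 1283 J.
Fraction lost = 0.02157.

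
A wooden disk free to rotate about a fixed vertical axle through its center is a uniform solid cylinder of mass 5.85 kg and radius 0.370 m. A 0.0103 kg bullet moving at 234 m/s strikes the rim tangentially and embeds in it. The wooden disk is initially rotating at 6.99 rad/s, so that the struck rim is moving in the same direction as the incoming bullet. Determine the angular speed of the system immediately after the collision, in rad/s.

|ω_f| ≈ 9.18 rad/s

About the axle the impulsive forces during the collision are internal, so angular momentum about that axis is conserved.
I_p = ½(5.85)(0.370)² = 0.4004 kg·m². Taking the sense of the bullet's angular momentum as positive, L_{bullet} = m v R = (0.0103)(234)(0.370) = 0.8918 kg·m²/s.
L_i = +I_p ω_p + m v R = +(0.4004)(6.99) + 0.8918 = 3.691 kg·m²/s.
After sticking, I_f = I_p + m R² = 0.4004 + (0.0103)(0.370)² = 0.4018 kg·m².
ω_f = L_i / I_f = 3.691 / 0.4018 = 9.185 rad/s.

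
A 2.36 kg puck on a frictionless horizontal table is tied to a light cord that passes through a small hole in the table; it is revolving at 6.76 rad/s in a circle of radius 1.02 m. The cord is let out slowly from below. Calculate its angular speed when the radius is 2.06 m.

ω₂ ≈ 1.66 rad/s

The constraining force is radial, so m r² ω about the center is conserved.
ω₂ = ω₁ (r₁/r₂)² = (6.76)(1.02/2.06)² = 1.657 rad/s.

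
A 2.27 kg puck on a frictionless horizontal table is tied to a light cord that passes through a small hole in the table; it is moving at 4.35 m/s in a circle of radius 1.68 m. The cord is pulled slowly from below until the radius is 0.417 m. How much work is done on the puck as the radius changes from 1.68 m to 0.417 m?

The only horizontal force on the mass is along the cord (radial), so it exerts no torque about the hole and angular momentum m v r is conserved.
v₂ = v₁ r₁ / r₂ = (4.35)(1.68) / (0.417) = 17.53 m/s.
W = ΔKE = ½m(v₂² − v₁²) = 327.1 J.

W ≈ 327 J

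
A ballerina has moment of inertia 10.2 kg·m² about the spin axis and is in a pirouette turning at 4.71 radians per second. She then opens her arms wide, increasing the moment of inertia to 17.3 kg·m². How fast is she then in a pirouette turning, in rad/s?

ω₂ ≈ 2.78 rad/s

With no external torque about the axis, L is conserved: I₁ω₁ = I₂ω₂.
ω₂ = I₁ω₁ / I₂ = (10.20)(4.71 rad/s) / (17.30) = 2.777 rad/s.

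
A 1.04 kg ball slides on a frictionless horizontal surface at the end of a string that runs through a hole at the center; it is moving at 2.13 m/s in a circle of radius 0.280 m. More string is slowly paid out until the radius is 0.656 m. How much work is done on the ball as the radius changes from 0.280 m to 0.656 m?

W ≈ -1.93 J

The only horizontal force on the mass is along the cord (radial), so it exerts no torque about the hole and angular momentum m v r is conserved.
v₂ = v₁ r₁ / r₂ = (2.13)(0.280) / (0.656) = 0.9091 m/s.
W = ΔKE = ½m(v₂² − v₁²) = -1.929 J.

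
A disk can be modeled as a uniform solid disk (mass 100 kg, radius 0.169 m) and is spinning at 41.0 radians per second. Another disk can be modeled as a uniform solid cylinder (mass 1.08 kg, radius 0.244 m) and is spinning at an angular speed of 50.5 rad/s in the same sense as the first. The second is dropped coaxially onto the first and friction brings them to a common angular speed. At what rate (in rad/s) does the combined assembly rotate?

The coupling torques are internal; angular momentum about the shared axis is conserved.
Moments of inertia: I_A = ½(100)(0.169)² = 1.428 kg·m²; I_B = ½(1.08)(0.244)² = 0.03215 kg·m².
Taking A's sense as positive: L = (1.428)(41.0) + (0.03215)(50.5) = 60.17 kg·m²·rad/s.
Combined I = 1.428 + 0.03215 = 1.460 kg·m².
ω_f = L / I = 60.17 / 1.460 = 41.21 rad/s.

|ω_f| ≈ 41.2 rad/s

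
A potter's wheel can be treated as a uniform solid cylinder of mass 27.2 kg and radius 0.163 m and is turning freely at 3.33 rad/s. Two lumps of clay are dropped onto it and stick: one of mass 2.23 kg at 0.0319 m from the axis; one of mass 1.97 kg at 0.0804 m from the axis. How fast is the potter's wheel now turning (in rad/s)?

No external torque acts about the axis; L_before = L_after.
I_p = ½(27.2)(0.163)² = 0.3613 kg·m².
Added inertia Σmr² = (2.23)(0.0319)² + (1.97)(0.0804)² = 0.01500 kg·m²; I_f = 0.3613 + 0.01500 = 0.3763 kg·m².
ω_f = I_p ω_i / I_f = (0.3613)(3.33) / 0.3763 = 3.197 rad/s.

ω_f ≈ 3.20 rad/s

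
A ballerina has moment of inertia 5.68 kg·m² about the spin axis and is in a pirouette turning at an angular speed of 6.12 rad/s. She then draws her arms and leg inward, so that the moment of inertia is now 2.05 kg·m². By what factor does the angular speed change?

Angular momentum about the spin axis is conserved since the torque about it is zero.
ω₂/ω₁ = I₁/I₂ = 5.680 / 2.050 = 2.771.

ω₂/ω₁ ≈ 2.77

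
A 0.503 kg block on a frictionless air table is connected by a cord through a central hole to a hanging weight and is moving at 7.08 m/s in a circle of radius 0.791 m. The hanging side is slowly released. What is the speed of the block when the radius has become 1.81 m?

The only horizontal force on the mass is along the cord (radial), so it exerts no torque about the hole and angular momentum m v r is conserved.
v₂ = v₁ r₁ / r₂ = (7.08)(0.791) / (1.81) = 3.094 m/s.

v₂ ≈ 3.09 m/s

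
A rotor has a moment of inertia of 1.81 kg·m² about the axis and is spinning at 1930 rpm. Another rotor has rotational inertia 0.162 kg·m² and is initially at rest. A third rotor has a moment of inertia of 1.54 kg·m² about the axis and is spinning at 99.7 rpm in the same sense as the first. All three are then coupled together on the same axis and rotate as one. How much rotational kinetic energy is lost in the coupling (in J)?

The coupling torques are internal; angular momentum about the shared axis is conserved.
Taking A's sense as positive: L = (1.810)(1930) + (1.540)(99.7) = 3647 kg·m²·rpm.
Combined I = 1.810 + 0.1620 + 1.540 = 3.512 kg·m².
ω_f = L / I = 3647 / 3.512 = 1038 rpm.
KE_i = ½ΣIω² = 37050 J; KE_f = ½(3.512)(108.7)² = 20760 J.

ΔKE lost ≈ 16300 J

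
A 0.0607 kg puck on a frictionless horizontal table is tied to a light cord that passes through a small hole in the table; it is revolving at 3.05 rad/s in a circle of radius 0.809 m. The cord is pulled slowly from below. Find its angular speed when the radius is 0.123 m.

ω₂ ≈ 132 rad/s

No torque about the axis ⇒ m r₁² ω₁ = m r₂² ω₂.
ω₂ = ω₁ (r₁/r₂)² = (3.05)(0.809/0.123)² = 131.9 rad/s.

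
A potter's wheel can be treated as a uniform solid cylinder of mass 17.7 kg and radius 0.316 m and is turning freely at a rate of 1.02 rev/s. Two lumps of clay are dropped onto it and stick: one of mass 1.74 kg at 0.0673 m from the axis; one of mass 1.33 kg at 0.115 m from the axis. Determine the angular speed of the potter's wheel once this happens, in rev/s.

The added mass arrives with no angular momentum about the axis, and any external torque about the axis is negligible, so the system's angular momentum is conserved.
I_p = ½(17.7)(0.316)² = 0.8837 kg·m².
Added inertia Σmr² = (1.74)(0.0673)² + (1.33)(0.115)² = 0.02547 kg·m²; I_f = 0.8837 + 0.02547 = 0.9092 kg·m².
ω_f = I_p ω_i / I_f = (0.8837)(1.02) / 0.9092 = 0.9914 rev/s.

ω_f ≈ 0.991 rev/s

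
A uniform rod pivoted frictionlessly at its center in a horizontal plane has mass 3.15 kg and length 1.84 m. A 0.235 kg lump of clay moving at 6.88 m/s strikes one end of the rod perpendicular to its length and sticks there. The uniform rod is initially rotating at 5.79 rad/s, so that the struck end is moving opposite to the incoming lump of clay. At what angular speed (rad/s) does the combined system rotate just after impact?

|ω_f| ≈ 3.36 rad/s

The axle reaction passes through the pivot and exerts no torque about it; angular momentum about the pivot is conserved through the impact.
I_p = (1/12)(3.15)(1.84)² = 0.8887 kg·m². Taking the sense of the lump of clay's angular momentum as positive, L_{lump} = m v R = (0.235)(6.88)(1.84/2) = 1.487 kg·m²/s.
L_i = −I_p ω_p + m v R = −(0.8887)(5.79) + 1.487 = -3.658 kg·m²/s.
After sticking, I_f = I_p + m R² = 0.8887 + (0.235)(1.84/2)² = 1.088 kg·m².
ω_f = L_i / I_f = -3.658 / 1.088 = -3.364 rad/s.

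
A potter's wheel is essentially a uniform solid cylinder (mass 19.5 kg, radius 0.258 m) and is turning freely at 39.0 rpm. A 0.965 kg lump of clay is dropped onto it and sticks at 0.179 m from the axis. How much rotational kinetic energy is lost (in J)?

No external torque acts about the axis; L_before = L_after.
I_p = ½(19.5)(0.258)² = 0.6490 kg·m².
Added inertia Σmr² = (0.965)(0.179)² = 0.03092 kg·m²; I_f = 0.6490 + 0.03092 = 0.6799 kg·m².
ω_f = I_p ω_i / I_f = (0.6490)(39.0) / 0.6799 = 37.23 rpm.
KE_i = ½(0.6490)(4.084 rad/s)² = 5.413 J; KE_f = ½(0.6799)(3.898)² = 5.166 J.

energy lost ≈ 0.246 J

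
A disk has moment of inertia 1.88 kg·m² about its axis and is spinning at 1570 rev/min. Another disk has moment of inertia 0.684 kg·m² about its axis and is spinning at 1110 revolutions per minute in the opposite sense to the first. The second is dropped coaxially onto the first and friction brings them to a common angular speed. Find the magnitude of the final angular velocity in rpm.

No external torque acts about the common axis, so total angular momentum is conserved.
Taking A's sense as positive: L = (1.880)(1570) − (0.6840)(1110) = 2192 kg·m²·rpm.
Combined I = 1.880 + 0.6840 = 2.564 kg·m².
ω_f = L / I = 2192 / 2.564 = 855.1 rpm.

|ω_f| ≈ 855 rpm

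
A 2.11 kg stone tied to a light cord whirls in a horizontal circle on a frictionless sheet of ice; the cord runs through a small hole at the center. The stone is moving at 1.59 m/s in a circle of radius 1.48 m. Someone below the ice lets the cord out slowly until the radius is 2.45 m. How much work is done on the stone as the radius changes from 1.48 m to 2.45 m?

The only horizontal force on the mass is along the cord (radial), so it exerts no torque about the hole and angular momentum m v r is conserved.
v₂ = v₁ r₁ / r₂ = (1.59)(1.48) / (2.45) = 0.9605 m/s.
W = ΔKE = ½m(v₂² − v₁²) = -1.694 J.

W ≈ -1.69 J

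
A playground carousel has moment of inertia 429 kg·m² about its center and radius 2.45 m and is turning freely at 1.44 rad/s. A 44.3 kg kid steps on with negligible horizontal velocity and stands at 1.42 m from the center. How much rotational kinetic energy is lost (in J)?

energy lost ≈ 76.7 J

The added mass arrives with no angular momentum about the center, and any external torque about the center is negligible, so the system's angular momentum is conserved.
Added inertia Σmr² = (44.3)(1.42)² = 89.33 kg·m²; I_f = 429.0 + 89.33 = 518.3 kg·m².
ω_f = I_p ω_i / I_f = (429.0)(1.44) / 518.3 = 1.192 rad/s.
KE_i = ½(429.0)(1.440 rad/s)² = 444.8 J; KE_f = ½(518.3)(1.192)² = 368.1 J.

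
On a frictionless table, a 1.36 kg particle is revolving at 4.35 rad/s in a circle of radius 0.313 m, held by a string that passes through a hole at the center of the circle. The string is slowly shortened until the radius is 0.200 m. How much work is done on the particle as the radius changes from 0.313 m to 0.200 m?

W ≈ 1.83 J

No torque about the axis ⇒ m r₁² ω₁ = m r₂² ω₂.
ω₂ = ω₁ (r₁/r₂)² = (4.35)(0.313/0.200)² = 10.65 rad/s.
W = ΔKE = ½m(v₂² − v₁²) = 1.827 J.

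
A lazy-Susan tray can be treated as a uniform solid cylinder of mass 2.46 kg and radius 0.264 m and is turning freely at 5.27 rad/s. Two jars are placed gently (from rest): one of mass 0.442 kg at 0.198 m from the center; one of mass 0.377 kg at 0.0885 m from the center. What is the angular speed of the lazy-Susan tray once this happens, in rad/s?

The added mass arrives with no angular momentum about the center, and any external torque about the center is negligible, so the system's angular momentum is conserved.
I_p = ½(2.46)(0.264)² = 0.08573 kg·m².
Added inertia Σmr² = (0.442)(0.198)² + (0.377)(0.0885)² = 0.02028 kg·m²; I_f = 0.08573 + 0.02028 = 0.1060 kg·m².
ω_f = I_p ω_i / I_f = (0.08573)(5.27) / 0.1060 = 4.262 rad/s.

ω_f ≈ 4.26 rad/s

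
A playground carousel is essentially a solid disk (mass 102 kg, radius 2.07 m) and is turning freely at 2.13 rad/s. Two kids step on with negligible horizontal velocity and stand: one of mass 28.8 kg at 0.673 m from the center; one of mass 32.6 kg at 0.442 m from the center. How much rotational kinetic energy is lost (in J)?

energy lost ≈ 40.4 J

The added mass arrives with no angular momentum about the center, and any external torque about the center is negligible, so the system's angular momentum is conserved.
I_p = ½(102)(2.07)² = 218.5 kg·m².
Added inertia Σmr² = (28.8)(0.673)² + (32.6)(0.442)² = 19.41 kg·m²; I_f = 218.5 + 19.41 = 237.9 kg·m².
ω_f = I_p ω_i / I_f = (218.5)(2.13) / 237.9 = 1.956 rad/s.
KE_i = ½(218.5)(2.130 rad/s)² = 495.7 J; KE_f = ½(237.9)(1.956)² = 455.3 J.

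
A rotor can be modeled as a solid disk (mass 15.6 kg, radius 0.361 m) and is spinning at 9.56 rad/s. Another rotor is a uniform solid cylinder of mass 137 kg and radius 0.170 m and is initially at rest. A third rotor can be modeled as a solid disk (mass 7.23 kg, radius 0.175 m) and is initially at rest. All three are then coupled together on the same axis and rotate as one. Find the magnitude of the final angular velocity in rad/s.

|ω_f| ≈ 3.13 rad/s

The coupling torques are internal; angular momentum about the shared axis is conserved.
Moments of inertia: I_A = ½(15.6)(0.361)² = 1.017 kg·m²; I_B = ½(137)(0.170)² = 1.980 kg·m²; I_C = ½(7.23)(0.175)² = 0.1107 kg·m².
Taking A's sense as positive: L = (1.017)(9.56) = 9.718 kg·m²·rad/s.
Combined I = 1.017 + 1.980 + 0.1107 = 3.107 kg·m².
ω_f = L / I = 9.718 / 3.107 = 3.128 rad/s.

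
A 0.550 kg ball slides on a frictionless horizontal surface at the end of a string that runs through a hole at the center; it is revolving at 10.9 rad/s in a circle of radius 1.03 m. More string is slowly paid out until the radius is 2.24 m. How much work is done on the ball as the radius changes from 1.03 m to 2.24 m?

No torque about the axis ⇒ m r₁² ω₁ = m r₂² ω₂.
ω₂ = ω₁ (r₁/r₂)² = (10.9)(1.03/2.24)² = 2.305 rad/s.
W = ΔKE = ½m(v₂² − v₁²) = -27.33 J.

W ≈ -27.3 J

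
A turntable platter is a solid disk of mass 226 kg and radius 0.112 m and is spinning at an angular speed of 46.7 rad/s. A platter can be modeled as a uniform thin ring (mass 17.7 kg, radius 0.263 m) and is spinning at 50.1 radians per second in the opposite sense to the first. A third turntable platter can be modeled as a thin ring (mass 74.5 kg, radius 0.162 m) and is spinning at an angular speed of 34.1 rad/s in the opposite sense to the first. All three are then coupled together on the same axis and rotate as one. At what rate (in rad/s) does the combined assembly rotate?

No external torque acts about the common axis, so total angular momentum is conserved.
Moments of inertia: I_A = ½(226)(0.112)² = 1.417 kg·m²; I_B = (17.7)(0.263)² = 1.224 kg·m²; I_C = (74.5)(0.162)² = 1.955 kg·m².
Taking A's sense as positive: L = (1.417)(46.7) − (1.224)(50.1) − (1.955)(34.1) = -61.81 kg·m²·rad/s.
Combined I = 1.417 + 1.224 + 1.955 = 4.597 kg·m².
ω_f = L / I = -61.81 / 4.597 = -13.45 rad/s.

|ω_f| ≈ 13.4 rad/s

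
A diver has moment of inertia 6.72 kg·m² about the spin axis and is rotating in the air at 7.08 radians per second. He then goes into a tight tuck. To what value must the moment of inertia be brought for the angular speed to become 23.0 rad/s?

Angular momentum about the spin axis is conserved since the torque about it is zero.
I₂ = I₁ω₁ / ω₂ = (6.72)(7.08) / (23.0) = 2.069 kg·m².

I₂ ≈ 2.07 kg·m²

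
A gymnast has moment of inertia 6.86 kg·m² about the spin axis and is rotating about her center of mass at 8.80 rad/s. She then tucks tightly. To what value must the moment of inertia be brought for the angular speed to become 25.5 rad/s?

I₂ ≈ 2.37 kg·m²

With no external torque about the axis, L is conserved: I₁ω₁ = I₂ω₂.
I₂ = I₁ω₁ / ω₂ = (6.86)(8.80) / (25.5) = 2.367 kg·m².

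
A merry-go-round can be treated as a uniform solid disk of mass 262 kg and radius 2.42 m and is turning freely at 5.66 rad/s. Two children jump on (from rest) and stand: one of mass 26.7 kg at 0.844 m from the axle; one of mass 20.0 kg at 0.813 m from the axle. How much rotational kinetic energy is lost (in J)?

energy lost ≈ 496 J

The added mass arrives with no angular momentum about the axle, and any external torque about the axle is negligible, so the system's angular momentum is conserved.
I_p = ½(262)(2.42)² = 767.2 kg·m².
Added inertia Σmr² = (26.7)(0.844)² + (20.0)(0.813)² = 32.24 kg·m²; I_f = 767.2 + 32.24 = 799.4 kg·m².
ω_f = I_p ω_i / I_f = (767.2)(5.66) / 799.4 = 5.432 rad/s.
KE_i = ½(767.2)(5.660 rad/s)² = 12290 J; KE_f = ½(799.4)(5.432)² = 11790 J.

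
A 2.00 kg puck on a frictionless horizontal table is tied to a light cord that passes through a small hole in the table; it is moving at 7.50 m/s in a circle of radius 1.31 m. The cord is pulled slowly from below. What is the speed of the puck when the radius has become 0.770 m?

v₂ ≈ 12.8 m/s

The only horizontal force on the mass is along the cord (radial), so it exerts no torque about the hole and angular momentum m v r is conserved.
v₂ = v₁ r₁ / r₂ = (7.50)(1.31) / (0.770) = 12.76 m/s.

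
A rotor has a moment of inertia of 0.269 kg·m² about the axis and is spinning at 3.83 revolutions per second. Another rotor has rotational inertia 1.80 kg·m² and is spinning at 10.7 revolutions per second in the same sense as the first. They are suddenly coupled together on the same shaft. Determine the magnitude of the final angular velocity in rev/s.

|ω_f| ≈ 9.81 rev/s

No external torque acts about the common axis, so total angular momentum is conserved.
Taking A's sense as positive: L = (0.2690)(3.83) + (1.800)(10.7) = 20.29 kg·m²·rev/s.
Combined I = 0.2690 + 1.800 = 2.069 kg·m².
ω_f = L / I = 20.29 / 2.069 = 9.807 rev/s.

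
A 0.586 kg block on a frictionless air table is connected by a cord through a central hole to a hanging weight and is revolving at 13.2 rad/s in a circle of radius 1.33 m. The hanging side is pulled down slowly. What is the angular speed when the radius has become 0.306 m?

No torque about the axis ⇒ m r₁² ω₁ = m r₂² ω₂.
ω₂ = ω₁ (r₁/r₂)² = (13.2)(1.33/0.306)² = 249.4 rad/s.

ω₂ ≈ 249 rad/s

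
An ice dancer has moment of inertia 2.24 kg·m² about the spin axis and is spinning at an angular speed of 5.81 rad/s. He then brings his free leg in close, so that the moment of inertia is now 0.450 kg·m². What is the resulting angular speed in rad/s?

Angular momentum about the spin axis is conserved since the torque about it is zero.
ω₂ = I₁ω₁ / I₂ = (2.240)(5.81 rad/s) / (0.4500) = 28.92 rad/s.

ω₂ ≈ 28.9 rad/s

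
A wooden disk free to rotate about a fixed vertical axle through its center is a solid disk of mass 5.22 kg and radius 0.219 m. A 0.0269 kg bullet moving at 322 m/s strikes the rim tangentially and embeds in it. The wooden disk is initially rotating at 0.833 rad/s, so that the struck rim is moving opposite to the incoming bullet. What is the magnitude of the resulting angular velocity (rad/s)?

|ω_f| ≈ 14.2 rad/s

About the axle the impulsive forces during the collision are internal, so angular momentum about that axis is conserved.
I_p = ½(5.22)(0.219)² = 0.1252 kg·m². Taking the sense of the bullet's angular momentum as positive, L_{bullet} = m v R = (0.0269)(322)(0.219) = 1.897 kg·m²/s.
L_i = −I_p ω_p + m v R = −(0.1252)(0.833) + 1.897 = 1.793 kg·m²/s.
After sticking, I_f = I_p + m R² = 0.1252 + (0.0269)(0.219)² = 0.1265 kg·m².
ω_f = L_i / I_f = 1.793 / 0.1265 = 14.17 rad/s.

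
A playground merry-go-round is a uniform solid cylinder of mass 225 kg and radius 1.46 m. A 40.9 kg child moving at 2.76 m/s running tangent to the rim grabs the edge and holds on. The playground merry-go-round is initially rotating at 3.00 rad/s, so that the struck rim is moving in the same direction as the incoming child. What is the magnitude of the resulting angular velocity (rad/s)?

|ω_f| ≈ 2.70 rad/s

About the axle the impulsive forces during the collision are internal, so angular momentum about that axis is conserved.
I_p = ½(225)(1.46)² = 239.8 kg·m². Taking the sense of the child's angular momentum as positive, L_{child} = m v R = (40.9)(2.76)(1.46) = 164.8 kg·m²/s.
L_i = +I_p ω_p + m v R = +(239.8)(3.00) + 164.8 = 884.2 kg·m²/s.
After sticking, I_f = I_p + m R² = 239.8 + (40.9)(1.46)² = 327.0 kg·m².
ω_f = L_i / I_f = 884.2 / 327.0 = 2.704 rad/s.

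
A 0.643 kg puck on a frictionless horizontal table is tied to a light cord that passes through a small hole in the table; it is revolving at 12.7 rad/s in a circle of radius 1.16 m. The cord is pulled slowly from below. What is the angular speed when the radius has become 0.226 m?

ω₂ ≈ 335 rad/s

No torque about the axis ⇒ m r₁² ω₁ = m r₂² ω₂.
ω₂ = ω₁ (r₁/r₂)² = (12.7)(1.16/0.226)² = 334.6 rad/s.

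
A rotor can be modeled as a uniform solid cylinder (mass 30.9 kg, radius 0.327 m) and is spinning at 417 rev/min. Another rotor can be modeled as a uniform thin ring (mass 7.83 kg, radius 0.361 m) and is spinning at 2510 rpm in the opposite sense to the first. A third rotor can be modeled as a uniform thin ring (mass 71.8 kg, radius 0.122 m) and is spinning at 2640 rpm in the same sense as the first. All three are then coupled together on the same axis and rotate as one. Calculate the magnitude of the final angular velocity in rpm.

|ω_f| ≈ 254 rpm

The coupling torques are internal; angular momentum about the shared axis is conserved.
Moments of inertia: I_A = ½(30.9)(0.327)² = 1.652 kg·m²; I_B = (7.83)(0.361)² = 1.020 kg·m²; I_C = (71.8)(0.122)² = 1.069 kg·m².
Taking A's sense as positive: L = (1.652)(417) − (1.020)(2510) + (1.069)(2640) = 949.0 kg·m²·rpm.
Combined I = 1.652 + 1.020 + 1.069 = 3.741 kg·m².
ω_f = L / I = 949.0 / 3.741 = 253.7 rpm.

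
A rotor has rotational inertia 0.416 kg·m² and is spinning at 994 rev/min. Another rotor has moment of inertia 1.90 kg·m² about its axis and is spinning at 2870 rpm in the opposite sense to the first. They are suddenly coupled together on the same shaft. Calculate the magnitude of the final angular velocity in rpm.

|ω_f| ≈ 2180 rpm

No external torque acts about the common axis, so total angular momentum is conserved.
Taking A's sense as positive: L = (0.4160)(994) − (1.900)(2870) = -5039 kg·m²·rpm.
Combined I = 0.4160 + 1.900 = 2.316 kg·m².
ω_f = L / I = -5039 / 2.316 = -2176 rpm.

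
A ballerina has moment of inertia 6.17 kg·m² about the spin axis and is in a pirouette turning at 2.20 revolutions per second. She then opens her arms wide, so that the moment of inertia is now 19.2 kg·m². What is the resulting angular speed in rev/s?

Angular momentum about the spin axis is conserved since the torque about it is zero.
ω₂ = I₁ω₁ / I₂ = (6.170)(2.20 rev/s) / (19.20) = 0.7070 rev/s.

ω₂ ≈ 0.707 rev/s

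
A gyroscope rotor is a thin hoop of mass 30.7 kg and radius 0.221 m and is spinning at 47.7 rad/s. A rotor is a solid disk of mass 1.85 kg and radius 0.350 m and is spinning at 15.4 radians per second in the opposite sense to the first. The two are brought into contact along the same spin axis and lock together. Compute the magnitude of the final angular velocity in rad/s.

|ω_f| ≈ 43.3 rad/s

No external torque acts about the common axis, so total angular momentum is conserved.
Moments of inertia: I_A = (30.7)(0.221)² = 1.499 kg·m²; I_B = ½(1.85)(0.350)² = 0.1133 kg·m².
Taking A's sense as positive: L = (1.499)(47.7) − (0.1133)(15.4) = 69.78 kg·m²·rad/s.
Combined I = 1.499 + 0.1133 = 1.613 kg·m².
ω_f = L / I = 69.78 / 1.613 = 43.27 rad/s.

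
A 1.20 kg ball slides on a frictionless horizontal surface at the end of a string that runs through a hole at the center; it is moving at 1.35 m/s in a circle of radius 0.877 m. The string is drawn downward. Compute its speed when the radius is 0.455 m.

v₂ ≈ 2.60 m/s

Central (radial) force ⇒ zero torque about the center ⇒ m v r is constant.
v₂ = v₁ r₁ / r₂ = (1.35)(0.877) / (0.455) = 2.602 m/s.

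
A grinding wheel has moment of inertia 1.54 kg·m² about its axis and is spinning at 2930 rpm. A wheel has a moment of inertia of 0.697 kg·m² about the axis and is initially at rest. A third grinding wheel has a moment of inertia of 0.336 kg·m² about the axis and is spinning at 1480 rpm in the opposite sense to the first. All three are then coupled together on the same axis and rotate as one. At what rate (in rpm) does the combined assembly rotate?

No external torque acts about the common axis, so total angular momentum is conserved.
Taking A's sense as positive: L = (1.540)(2930) − (0.3360)(1480) = 4015 kg·m²·rpm.
Combined I = 1.540 + 0.6970 + 0.3360 = 2.573 kg·m².
ω_f = L / I = 4015 / 2.573 = 1560 rpm.

|ω_f| ≈ 1560 rpm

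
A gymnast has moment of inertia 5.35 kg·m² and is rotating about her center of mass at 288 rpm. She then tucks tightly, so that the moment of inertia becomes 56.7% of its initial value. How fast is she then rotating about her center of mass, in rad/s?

ω₂ ≈ 53.2 rad/s

With no external torque about the axis, L is conserved: I₁ω₁ = I₂ω₂.
I₂ = 0.567 × 5.35 = 3.033 kg·m².
ω₂ = I₁ω₁ / I₂ = (5.350)(288 rpm) / (3.033) = 507.9 rpm = 53.19 rad/s.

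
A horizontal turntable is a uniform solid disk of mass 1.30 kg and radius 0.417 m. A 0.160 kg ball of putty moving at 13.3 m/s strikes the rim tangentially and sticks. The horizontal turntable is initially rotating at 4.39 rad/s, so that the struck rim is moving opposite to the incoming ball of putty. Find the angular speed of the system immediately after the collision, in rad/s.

|ω_f| ≈ 2.78 rad/s

The axle reaction passes through the axle and exerts no torque about it; angular momentum about the axle is conserved through the impact.
I_p = ½(1.30)(0.417)² = 0.1130 kg·m². Taking the sense of the ball of putty's angular momentum as positive, L_{ball} = m v R = (0.160)(13.3)(0.417) = 0.8874 kg·m²/s.
L_i = −I_p ω_p + m v R = −(0.1130)(4.39) + 0.8874 = 0.3912 kg·m²/s.
After sticking, I_f = I_p + m R² = 0.1130 + (0.160)(0.417)² = 0.1409 kg·m².
ω_f = L_i / I_f = 0.3912 / 0.1409 = 2.777 rad/s.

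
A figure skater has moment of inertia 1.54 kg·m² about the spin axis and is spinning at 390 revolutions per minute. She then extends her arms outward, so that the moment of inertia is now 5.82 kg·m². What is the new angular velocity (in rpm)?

No external torque acts about the spin axis, so angular momentum is conserved.
ω₂ = I₁ω₁ / I₂ = (1.540)(390 rpm) / (5.820) = 103.2 rpm.

ω₂ ≈ 103 rpm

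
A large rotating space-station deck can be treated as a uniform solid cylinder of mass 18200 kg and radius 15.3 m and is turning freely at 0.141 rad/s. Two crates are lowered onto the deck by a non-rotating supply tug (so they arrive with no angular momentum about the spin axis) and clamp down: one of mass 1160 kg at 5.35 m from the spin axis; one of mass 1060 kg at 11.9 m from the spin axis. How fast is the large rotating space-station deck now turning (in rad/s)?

The added mass arrives with no angular momentum about the spin axis, and any external torque about the spin axis is negligible, so the system's angular momentum is conserved.
I_p = ½(18200)(15.3)² = 2.130e+06 kg·m².
Added inertia Σmr² = (1160)(5.35)² + (1060)(11.9)² = 1.833e+05 kg·m²; I_f = 2.130e+06 + 1.833e+05 = 2.314e+06 kg·m².
ω_f = I_p ω_i / I_f = (2.130e+06)(0.141) / 2.314e+06 = 0.1298 rad/s.

ω_f ≈ 0.130 rad/s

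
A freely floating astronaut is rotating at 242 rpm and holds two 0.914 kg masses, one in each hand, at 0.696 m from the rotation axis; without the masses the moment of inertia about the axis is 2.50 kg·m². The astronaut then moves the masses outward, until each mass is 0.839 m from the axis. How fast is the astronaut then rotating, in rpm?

No external torque acts about the spin axis, so angular momentum is conserved.
I₁ = 2.50 + 2(0.914)(0.696)² = 3.386 kg·m²; I₂ = 2.50 + 2(0.914)(0.839)² = 3.787 kg·m².
ω₂ = I₁ω₁ / I₂ = (3.386)(242 rpm) / (3.787) = 216.4 rpm.

ω₂ ≈ 216 rpm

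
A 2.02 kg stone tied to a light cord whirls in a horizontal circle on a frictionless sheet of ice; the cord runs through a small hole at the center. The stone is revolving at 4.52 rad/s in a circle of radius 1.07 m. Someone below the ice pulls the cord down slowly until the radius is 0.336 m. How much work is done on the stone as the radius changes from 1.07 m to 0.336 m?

The constraining force is radial, so m r² ω about the center is conserved.
ω₂ = ω₁ (r₁/r₂)² = (4.52)(1.07/0.336)² = 45.84 rad/s.
W = ΔKE = ½m(v₂² − v₁²) = 216.0 J.

W ≈ 216 J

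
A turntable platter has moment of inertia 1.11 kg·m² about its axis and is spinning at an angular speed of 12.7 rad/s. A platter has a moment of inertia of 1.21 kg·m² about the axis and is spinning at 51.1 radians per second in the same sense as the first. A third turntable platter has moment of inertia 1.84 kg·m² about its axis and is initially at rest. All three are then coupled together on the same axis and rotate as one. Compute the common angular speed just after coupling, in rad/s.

No external torque acts about the common axis, so total angular momentum is conserved.
Taking A's sense as positive: L = (1.110)(12.7) + (1.210)(51.1) = 75.93 kg·m²·rad/s.
Combined I = 1.110 + 1.210 + 1.840 = 4.160 kg·m².
ω_f = L / I = 75.93 / 4.160 = 18.25 rad/s.

|ω_f| ≈ 18.3 rad/s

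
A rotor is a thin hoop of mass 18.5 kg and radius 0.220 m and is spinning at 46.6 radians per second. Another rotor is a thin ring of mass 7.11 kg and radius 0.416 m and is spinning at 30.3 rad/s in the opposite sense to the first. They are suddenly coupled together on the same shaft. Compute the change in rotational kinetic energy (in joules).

The coupling torques are internal; angular momentum about the shared axis is conserved.
Moments of inertia: I_A = (18.5)(0.220)² = 0.8954 kg·m²; I_B = (7.11)(0.416)² = 1.230 kg·m².
Taking A's sense as positive: L = (0.8954)(46.6) − (1.230)(30.3) = 4.444 kg·m²·rad/s.
Combined I = 0.8954 + 1.230 = 2.126 kg·m².
ω_f = L / I = 4.444 / 2.126 = 2.090 rad/s.
KE_i = ½ΣIω² = 1537 J; KE_f = ½(2.126)(2.090)² = 4.644 J.

ΔKE ≈ -1530 J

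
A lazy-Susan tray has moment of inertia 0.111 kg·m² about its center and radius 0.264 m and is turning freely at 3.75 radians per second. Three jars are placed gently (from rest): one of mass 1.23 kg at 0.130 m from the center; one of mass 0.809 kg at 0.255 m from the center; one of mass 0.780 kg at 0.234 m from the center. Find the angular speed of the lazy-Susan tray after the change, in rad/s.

ω_f ≈ 1.83 rad/s

No external torque acts about the center; L_before = L_after.
Added inertia Σmr² = (1.23)(0.130)² + (0.809)(0.255)² + (0.780)(0.234)² = 0.1161 kg·m²; I_f = 0.1110 + 0.1161 = 0.2271 kg·m².
ω_f = I_p ω_i / I_f = (0.1110)(3.75) / 0.2271 = 1.833 rad/s.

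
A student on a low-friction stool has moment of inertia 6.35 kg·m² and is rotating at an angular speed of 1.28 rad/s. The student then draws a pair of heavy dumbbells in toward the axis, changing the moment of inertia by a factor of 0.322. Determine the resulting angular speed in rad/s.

No external torque acts about the spin axis, so angular momentum is conserved.
I₂ = 0.322 × 6.35 = 2.045 kg·m².
ω₂ = I₁ω₁ / I₂ = (6.350)(1.28 rad/s) / (2.045) = 3.975 rad/s.

ω₂ ≈ 3.98 rad/s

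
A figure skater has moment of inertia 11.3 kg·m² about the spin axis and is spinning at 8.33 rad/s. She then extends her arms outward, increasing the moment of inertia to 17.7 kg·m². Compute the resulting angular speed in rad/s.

With no external torque about the axis, L is conserved: I₁ω₁ = I₂ω₂.
ω₂ = I₁ω₁ / I₂ = (11.30)(8.33 rad/s) / (17.70) = 5.318 rad/s.

ω₂ ≈ 5.32 rad/s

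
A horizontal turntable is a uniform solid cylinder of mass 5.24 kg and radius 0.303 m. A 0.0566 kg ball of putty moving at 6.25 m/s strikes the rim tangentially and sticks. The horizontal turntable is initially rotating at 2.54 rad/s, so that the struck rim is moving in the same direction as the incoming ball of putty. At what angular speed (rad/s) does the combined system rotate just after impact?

About the axle the impulsive forces during the collision are internal, so angular momentum about that axis is conserved.
I_p = ½(5.24)(0.303)² = 0.2405 kg·m². Taking the sense of the ball of putty's angular momentum as positive, L_{ball} = m v R = (0.0566)(6.25)(0.303) = 0.1072 kg·m²/s.
L_i = +I_p ω_p + m v R = +(0.2405)(2.54) + 0.1072 = 0.7182 kg·m²/s.
After sticking, I_f = I_p + m R² = 0.2405 + (0.0566)(0.303)² = 0.2457 kg·m².
ω_f = L_i / I_f = 0.7182 / 0.2457 = 2.922 rad/s.

|ω_f| ≈ 2.92 rad/s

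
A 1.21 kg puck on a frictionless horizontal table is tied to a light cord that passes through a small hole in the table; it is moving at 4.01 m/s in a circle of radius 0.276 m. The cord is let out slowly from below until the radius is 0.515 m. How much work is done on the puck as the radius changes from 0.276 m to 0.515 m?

W ≈ -6.93 J

The only horizontal force on the mass is along the cord (radial), so it exerts no torque about the hole and angular momentum m v r is conserved.
v₂ = v₁ r₁ / r₂ = (4.01)(0.276) / (0.515) = 2.149 m/s.
W = ΔKE = ½m(v₂² − v₁²) = -6.934 J.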